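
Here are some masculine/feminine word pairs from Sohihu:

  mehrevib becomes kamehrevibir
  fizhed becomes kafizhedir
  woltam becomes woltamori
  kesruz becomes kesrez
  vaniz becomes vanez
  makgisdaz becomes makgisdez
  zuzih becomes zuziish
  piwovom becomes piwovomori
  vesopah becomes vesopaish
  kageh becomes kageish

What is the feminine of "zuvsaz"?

zuvsez

woltam and vesopah both have last vowel 'a' yet inflect differently (woltamori, vesopaish), so the last vowel is not what conditions the rule; the final letter is.
"zuvsaz" ends in -z. The stems ending in -z (kesruz → kesrez, makgisdaz → makgisdez, vaniz → vanez) change the last vowel to 'e'.
The other patterns: stems ending in -m add -ori; stems ending in -h drop the final letter and add -ish; stems ending in -b or -d add ka- … -ir around the stem.
So zuvsaz → zuvsez.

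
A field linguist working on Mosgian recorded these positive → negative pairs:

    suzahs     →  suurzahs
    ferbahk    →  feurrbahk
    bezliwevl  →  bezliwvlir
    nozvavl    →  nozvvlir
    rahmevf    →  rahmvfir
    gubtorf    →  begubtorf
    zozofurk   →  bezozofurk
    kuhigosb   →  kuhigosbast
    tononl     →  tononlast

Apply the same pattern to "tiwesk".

rahmevf and gubtorf both end in -f yet inflect differently (rahmvfir, begubtorf), so the final letter is not what conditions the rule; the second-to-last letter is.
"tiwesk" has second-to-last letter 's'. The one such stem in the data (kuhigosb → kuhigosbast) adds -ast, so the same rule applies.
The other patterns: stems whose second-to-last letter is 'h' insert -ur- after the first vowel; stems whose second-to-last letter is 'v' delete the last vowel and add -ir; stems whose second-to-last letter is 'r' add the prefix be-.
So tiwesk → tiweskast.

tiweskast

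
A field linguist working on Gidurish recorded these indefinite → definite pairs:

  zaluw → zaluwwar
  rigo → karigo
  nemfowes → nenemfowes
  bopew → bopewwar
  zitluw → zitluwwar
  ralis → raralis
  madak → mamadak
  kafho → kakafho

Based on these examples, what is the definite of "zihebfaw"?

bopew and nemfowes both have last vowel 'e' yet inflect differently (bopewwar, nenemfowes), so the last vowel is not what conditions the rule; the final letter is.
"zihebfaw" ends in -w. The stems ending in -w (zaluw → zaluwwar, zitluw → zitluwwar, bopew → bopewwar) double the final consonant and add -ar.
The other patterns: stems ending in -o add the prefix ka-; stems ending in -k or -s repeat the first consonant+vowel as a prefix.
So zihebfaw → zihebfawwar.

zihebfawwar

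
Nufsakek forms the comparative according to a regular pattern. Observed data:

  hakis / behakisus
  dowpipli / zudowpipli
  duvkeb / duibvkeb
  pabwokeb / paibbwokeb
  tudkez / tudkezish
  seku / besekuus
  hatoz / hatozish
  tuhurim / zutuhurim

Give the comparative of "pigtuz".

duvkeb and tudkez both have last vowel 'e' yet inflect differently (duibvkeb, tudkezish), so the last vowel is not what conditions the rule; the final letter is.
"pigtuz" ends in -z. The stems ending in -z (hatoz → hatozish, tudkez → tudkezish) add -ish.
So pigtuz → pigtuzish.

pigtuzish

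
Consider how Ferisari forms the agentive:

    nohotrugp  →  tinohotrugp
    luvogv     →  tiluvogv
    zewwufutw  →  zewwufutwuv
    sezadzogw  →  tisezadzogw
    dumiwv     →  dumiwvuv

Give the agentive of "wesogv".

tiwesogv

sezadzogw and zewwufutw both end in -w yet inflect differently (tisezadzogw, zewwufutwuv), so the final letter is not what conditions the rule; the second-to-last letter is.
"wesogv" has second-to-last letter 'g'. The stems whose second-to-last letter is 'g' (luvogv → tiluvogv, sezadzogw → tisezadzogw, nohotrugp → tinohotrugp) add the prefix ti-.
So wesogv → tiwesogv.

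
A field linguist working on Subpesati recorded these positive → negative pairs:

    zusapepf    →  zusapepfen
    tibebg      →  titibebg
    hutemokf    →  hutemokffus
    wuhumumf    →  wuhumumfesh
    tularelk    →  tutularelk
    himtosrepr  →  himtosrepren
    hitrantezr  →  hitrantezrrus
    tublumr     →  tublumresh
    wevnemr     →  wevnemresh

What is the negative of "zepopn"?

himtosrepr and wevnemr both end in -r yet inflect differently (himtosrepren, wevnemresh), so the final letter is not what conditions the rule; the second-to-last letter is.
"zepopn" has second-to-last letter 'p'. The stems whose second-to-last letter is 'p' (zusapepf → zusapepfen, himtosrepr → himtosrepren) add -en.
So zepopn → zepopnen.

zepopnen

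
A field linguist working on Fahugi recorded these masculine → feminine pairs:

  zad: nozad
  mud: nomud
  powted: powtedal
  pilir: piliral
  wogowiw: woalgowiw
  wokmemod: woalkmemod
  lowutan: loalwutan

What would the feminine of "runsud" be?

"runsud" has 2 vowels. The stems with 2 vowels (powted → powtedal, pilir → piliral) add -al.
So runsud → runsudal.

runsudal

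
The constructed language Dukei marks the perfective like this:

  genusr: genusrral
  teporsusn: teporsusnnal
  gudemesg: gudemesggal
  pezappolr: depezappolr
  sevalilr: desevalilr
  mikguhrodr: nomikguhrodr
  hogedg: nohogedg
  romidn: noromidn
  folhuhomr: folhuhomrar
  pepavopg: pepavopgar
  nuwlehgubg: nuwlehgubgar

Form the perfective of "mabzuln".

demabzuln

genusr and pezappolr both end in -r yet inflect differently (genusrral, depezappolr), so the final letter is not what conditions the rule; the second-to-last letter is.
"mabzuln" has second-to-last letter 'l'. The stems whose second-to-last letter is 'l' (pezappolr → depezappolr, sevalilr → desevalilr) add the prefix de-.
So mabzuln → demabzuln.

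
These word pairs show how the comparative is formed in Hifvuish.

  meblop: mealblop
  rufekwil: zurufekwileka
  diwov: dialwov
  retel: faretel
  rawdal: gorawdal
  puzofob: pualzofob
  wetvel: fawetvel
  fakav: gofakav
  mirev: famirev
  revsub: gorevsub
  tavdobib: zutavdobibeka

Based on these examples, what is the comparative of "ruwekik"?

"ruwekik" has last vowel 'i'. The stems whose last vowel is 'i' (tavdobib → zutavdobibeka, rufekwil → zurufekwileka) add zu- … -eka around the stem.
The other patterns: stems whose last vowel is 'o' insert -al- after the first vowel; stems whose last vowel is 'e' add the prefix fa-; stems whose last vowel is 'a' or 'u' add the prefix go-.
So ruwekik → zuruwekikeka.

zuruwekikeka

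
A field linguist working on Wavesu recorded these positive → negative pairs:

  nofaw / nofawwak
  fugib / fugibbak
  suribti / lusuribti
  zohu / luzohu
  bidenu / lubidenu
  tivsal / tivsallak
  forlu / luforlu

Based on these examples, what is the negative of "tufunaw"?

tufunawwak

"tufunaw" ends in a consonant. The stems ending in a consonant (fugib → fugibbak, nofaw → nofawwak, tivsal → tivsallak) double the final consonant and add -ak.
The other pattern: stems ending in a vowel add the prefix lu-.
So tufunaw → tufunawwak.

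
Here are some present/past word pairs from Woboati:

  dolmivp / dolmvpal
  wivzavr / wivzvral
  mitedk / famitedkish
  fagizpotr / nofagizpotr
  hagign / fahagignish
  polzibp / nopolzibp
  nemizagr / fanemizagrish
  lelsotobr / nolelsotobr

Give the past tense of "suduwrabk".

"suduwrabk" has second-to-last letter 'b'. The stems whose second-to-last letter is 'b' (polzibp → nopolzibp, lelsotobr → nolelsotobr) add the prefix no-.
The other patterns: stems whose second-to-last letter is 'v' delete the last vowel and add -al; stems whose second-to-last letter is 'd' or 'g' add fa- … -ish around the stem.
So suduwrabk → nosuduwrabk.

nosuduwrabk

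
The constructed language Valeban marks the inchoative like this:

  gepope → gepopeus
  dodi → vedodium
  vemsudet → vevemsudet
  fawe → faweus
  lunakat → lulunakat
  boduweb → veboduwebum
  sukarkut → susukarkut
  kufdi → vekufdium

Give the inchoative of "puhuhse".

gepope and vemsudet both have last vowel 'e' yet inflect differently (gepopeus, vevemsudet), so the last vowel is not what conditions the rule; the final letter is.
"puhuhse" ends in -e. The stems ending in -e (gepope → gepopeus, fawe → faweus) add -us.
So puhuhse → puhuhseus.

puhuhseus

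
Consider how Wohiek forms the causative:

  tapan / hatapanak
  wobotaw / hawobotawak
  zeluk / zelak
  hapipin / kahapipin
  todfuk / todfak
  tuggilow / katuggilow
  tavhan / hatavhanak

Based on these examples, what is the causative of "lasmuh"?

tapan and hapipin both end in -n yet inflect differently (hatapanak, kahapipin), so the final letter is not what conditions the rule; the last vowel is.
"lasmuh" has last vowel 'u'. The stems whose last vowel is 'u' (todfuk → todfak, zeluk → zelak) change the last vowel to 'a'.
The other patterns: stems whose last vowel is 'a' add ha- … -ak around the stem; stems whose last vowel is 'i' or 'o' add the prefix ka-.
So lasmuh → lasmah.

lasmah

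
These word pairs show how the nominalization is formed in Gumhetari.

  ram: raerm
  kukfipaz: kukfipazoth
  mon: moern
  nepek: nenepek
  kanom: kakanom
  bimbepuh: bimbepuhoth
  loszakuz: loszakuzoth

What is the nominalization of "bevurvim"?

"bevurvim" has 3 vowels. The stems with 3 vowels (kukfipaz → kukfipazoth, loszakuz → loszakuzoth, bimbepuh → bimbepuhoth) add -oth.
The other patterns: stems with 1 vowel insert -er- after the first vowel; stems with 2 vowels repeat the first consonant+vowel as a prefix.
So bevurvim → bevurvimoth.

bevurvimoth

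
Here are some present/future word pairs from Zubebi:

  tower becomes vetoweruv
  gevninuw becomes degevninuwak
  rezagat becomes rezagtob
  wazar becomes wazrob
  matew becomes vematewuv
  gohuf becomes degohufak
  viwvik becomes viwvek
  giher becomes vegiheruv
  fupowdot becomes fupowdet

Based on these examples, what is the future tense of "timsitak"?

"timsitak" has last vowel 'a'. The stems whose last vowel is 'a' (wazar → wazrob, rezagat → rezagtob) delete the last vowel and add -ob.
The other patterns: stems whose last vowel is 'e' add ve- … -uv around the stem; stems whose last vowel is 'i' or 'o' change the last vowel to 'e'; stems whose last vowel is 'u' add de- … -ak around the stem.
So timsitak → timsitkob.

timsitkob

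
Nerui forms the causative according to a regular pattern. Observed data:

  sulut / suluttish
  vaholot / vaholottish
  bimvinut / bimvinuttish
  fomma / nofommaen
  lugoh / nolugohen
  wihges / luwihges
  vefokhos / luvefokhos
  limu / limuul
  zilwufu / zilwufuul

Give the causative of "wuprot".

wuprottish

vaholot and lugoh both have last vowel 'o' yet inflect differently (vaholottish, nolugohen), so the last vowel is not what conditions the rule; the final letter is.
"wuprot" ends in -t. The stems ending in -t (sulut → suluttish, vaholot → vaholottish, bimvinut → bimvinuttish) double the final consonant and add -ish.
The other patterns: stems ending in -a or -h add no- … -en around the stem; stems ending in -s add the prefix lu-; stems ending in -u add -ul.
So wuprot → wuprottish.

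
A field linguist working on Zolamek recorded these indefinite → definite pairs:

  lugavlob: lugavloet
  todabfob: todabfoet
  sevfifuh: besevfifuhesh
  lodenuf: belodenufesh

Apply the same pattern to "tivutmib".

lugavlob and lodenuf both begin with l- yet inflect differently (lugavloet, belodenufesh), so the first letter is not what conditions the rule; the final letter is.
"tivutmib" ends in -b. The stems ending in -b (lugavlob → lugavloet, todabfob → todabfoet) drop the final letter and add -et.
So tivutmib → tivutmiet.

tivutmiet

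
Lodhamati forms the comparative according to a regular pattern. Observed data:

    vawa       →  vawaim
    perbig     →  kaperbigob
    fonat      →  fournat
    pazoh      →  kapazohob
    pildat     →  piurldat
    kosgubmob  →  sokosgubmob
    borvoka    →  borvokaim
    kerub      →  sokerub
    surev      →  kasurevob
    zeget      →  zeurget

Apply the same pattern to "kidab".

fonat and borvoka both have last vowel 'a' yet inflect differently (fournat, borvokaim), so the last vowel is not what conditions the rule; the final letter is.
"kidab" ends in -b. The stems ending in -b (kerub → sokerub, kosgubmob → sokosgubmob) add the prefix so-.
The other patterns: stems ending in -t insert -ur- after the first vowel; stems ending in -a add -im; stems ending in -g, -h or -v add ka- … -ob around the stem.
So kidab → sokidab.

sokidab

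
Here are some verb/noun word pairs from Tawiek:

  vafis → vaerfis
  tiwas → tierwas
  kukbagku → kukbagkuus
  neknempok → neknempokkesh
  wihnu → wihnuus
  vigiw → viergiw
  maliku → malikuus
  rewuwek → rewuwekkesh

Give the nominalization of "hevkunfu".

rewuwek and maliku both have 3 vowels yet inflect differently (rewuwekkesh, malikuus), so the number of vowels is not what conditions the rule; the final letter is.
"hevkunfu" ends in -u. The stems ending in -u (maliku → malikuus, kukbagku → kukbagkuus, wihnu → wihnuus) add -us.
The other patterns: stems ending in -k double the final consonant and add -esh; stems ending in -s or -w insert -er- after the first vowel.
So hevkunfu → hevkunfuus.

hevkunfuus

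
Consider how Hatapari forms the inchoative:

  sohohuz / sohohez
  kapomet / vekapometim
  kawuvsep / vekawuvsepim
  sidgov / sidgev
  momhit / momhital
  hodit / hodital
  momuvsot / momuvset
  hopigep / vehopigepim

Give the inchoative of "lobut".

lobet

kapomet and momhit both end in -t yet inflect differently (vekapometim, momhital), so the final letter is not what conditions the rule; the last vowel is.
"lobut" has last vowel 'u'. The one such stem in the data (sohohuz → sohohez) changes the last vowel to 'e' (as do momuvsot, sidgov), so the same rule applies.
The other patterns: stems whose last vowel is 'e' add ve- … -im around the stem; stems whose last vowel is 'i' add -al.
So lobut → lobet.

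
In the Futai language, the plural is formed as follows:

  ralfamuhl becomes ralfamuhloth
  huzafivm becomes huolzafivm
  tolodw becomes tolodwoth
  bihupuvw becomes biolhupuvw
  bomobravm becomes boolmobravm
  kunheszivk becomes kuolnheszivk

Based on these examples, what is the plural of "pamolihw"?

pamolihwoth

bihupuvw and tolodw both end in -w yet inflect differently (biolhupuvw, tolodwoth), so the final letter is not what conditions the rule; the second-to-last letter is.
"pamolihw" has second-to-last letter 'h'. The one such stem in the data (ralfamuhl → ralfamuhloth) adds -oth, so the same rule applies.
So pamolihw → pamolihwoth.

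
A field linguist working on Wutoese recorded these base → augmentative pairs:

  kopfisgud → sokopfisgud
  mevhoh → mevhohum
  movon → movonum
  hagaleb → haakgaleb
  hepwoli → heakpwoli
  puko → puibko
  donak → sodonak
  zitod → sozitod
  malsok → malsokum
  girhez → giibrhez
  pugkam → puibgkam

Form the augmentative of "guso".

guibso

malsok and donak both end in -k yet inflect differently (malsokum, sodonak), so the final letter is not what conditions the rule; the first letter is.
"guso" begins with g-. The one such stem in the data (girhez → giibrhez) inserts -ib- after the first vowel (as do puko, pugkam), so the same rule applies.
The other patterns: stems beginning with m- add -um; stems beginning with h- insert -ak- after the first vowel; stems beginning with d-, k- or z- add the prefix so-.
So guso → guibso.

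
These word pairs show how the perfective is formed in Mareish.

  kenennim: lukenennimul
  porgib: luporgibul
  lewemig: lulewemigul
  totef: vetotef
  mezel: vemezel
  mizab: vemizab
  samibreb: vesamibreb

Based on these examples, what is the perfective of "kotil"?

lukotilul

porgib and mizab both end in -b yet inflect differently (luporgibul, vemizab), so the final letter is not what conditions the rule; the last vowel is.
"kotil" has last vowel 'i'. The stems whose last vowel is 'i' (kenennim → lukenennimul, porgib → luporgibul, lewemig → lulewemigul) add lu- … -ul around the stem.
So kotil → lukotilul.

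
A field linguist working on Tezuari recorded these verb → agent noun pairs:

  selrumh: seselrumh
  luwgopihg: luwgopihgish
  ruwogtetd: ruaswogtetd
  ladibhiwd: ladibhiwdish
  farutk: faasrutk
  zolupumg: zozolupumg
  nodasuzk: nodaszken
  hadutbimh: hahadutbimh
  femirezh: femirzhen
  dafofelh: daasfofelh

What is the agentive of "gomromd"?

gogomromd

selrumh and femirezh both end in -h yet inflect differently (seselrumh, femirzhen), so the final letter is not what conditions the rule; the second-to-last letter is.
"gomromd" has second-to-last letter 'm'. The stems whose second-to-last letter is 'm' (selrumh → seselrumh, zolupumg → zozolupumg, hadutbimh → hahadutbimh) repeat the first consonant+vowel as a prefix.
So gomromd → gogomromd.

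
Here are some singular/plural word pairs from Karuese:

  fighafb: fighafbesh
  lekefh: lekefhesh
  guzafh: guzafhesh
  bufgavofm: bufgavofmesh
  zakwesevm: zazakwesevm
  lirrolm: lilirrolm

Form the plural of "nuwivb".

nunuwivb

"nuwivb" has second-to-last letter 'v'. The one such stem in the data (zakwesevm → zazakwesevm) repeats the first consonant+vowel as a prefix (as does lirrolm), so the same rule applies.
The other pattern: stems whose second-to-last letter is 'f' add -esh.
So nuwivb → nunuwivb.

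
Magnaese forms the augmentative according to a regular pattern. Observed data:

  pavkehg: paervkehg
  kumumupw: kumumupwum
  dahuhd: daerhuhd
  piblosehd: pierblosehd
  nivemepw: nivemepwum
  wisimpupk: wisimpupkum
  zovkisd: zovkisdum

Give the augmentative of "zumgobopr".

dahuhd and zovkisd both end in -d yet inflect differently (daerhuhd, zovkisdum), so the final letter is not what conditions the rule; the second-to-last letter is.
"zumgobopr" has second-to-last letter 'p'. The stems whose second-to-last letter is 'p' (wisimpupk → wisimpupkum, kumumupw → kumumupwum, nivemepw → nivemepwum) add -um.
So zumgobopr → zumgoboprum.

zumgoboprum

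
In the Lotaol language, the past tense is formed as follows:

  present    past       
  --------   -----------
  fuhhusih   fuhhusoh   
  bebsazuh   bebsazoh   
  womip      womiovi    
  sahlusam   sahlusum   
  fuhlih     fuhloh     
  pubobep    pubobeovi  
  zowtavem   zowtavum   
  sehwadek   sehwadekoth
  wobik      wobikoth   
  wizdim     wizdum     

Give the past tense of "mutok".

mutokoth

womip and wizdim both have last vowel 'i' yet inflect differently (womiovi, wizdum), so the last vowel is not what conditions the rule; the final letter is.
"mutok" ends in -k. The stems ending in -k (wobik → wobikoth, sehwadek → sehwadekoth) add -oth.
So mutok → mutokoth.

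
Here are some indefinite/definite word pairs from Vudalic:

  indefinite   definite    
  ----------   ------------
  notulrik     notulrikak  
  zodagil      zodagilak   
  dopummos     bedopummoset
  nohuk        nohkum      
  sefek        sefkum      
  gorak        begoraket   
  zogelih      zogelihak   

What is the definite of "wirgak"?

"wirgak" has last vowel 'a'. The one such stem in the data (gorak → begoraket) adds be- … -et around the stem, so the same rule applies.
The other patterns: stems whose last vowel is 'i' add -ak; stems whose last vowel is 'e' or 'u' delete the last vowel and add -um.
So wirgak → bewirgaket.

bewirgaket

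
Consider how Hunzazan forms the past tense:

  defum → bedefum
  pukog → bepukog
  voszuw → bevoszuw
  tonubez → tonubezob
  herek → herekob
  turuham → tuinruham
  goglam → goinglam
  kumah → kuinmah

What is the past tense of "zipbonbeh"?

zipbonbehob

defum and turuham both end in -m yet inflect differently (bedefum, tuinruham), so the final letter is not what conditions the rule; the last vowel is.
"zipbonbeh" has last vowel 'e'. The stems whose last vowel is 'e' (tonubez → tonubezob, herek → herekob) add -ob.
So zipbonbeh → zipbonbehob.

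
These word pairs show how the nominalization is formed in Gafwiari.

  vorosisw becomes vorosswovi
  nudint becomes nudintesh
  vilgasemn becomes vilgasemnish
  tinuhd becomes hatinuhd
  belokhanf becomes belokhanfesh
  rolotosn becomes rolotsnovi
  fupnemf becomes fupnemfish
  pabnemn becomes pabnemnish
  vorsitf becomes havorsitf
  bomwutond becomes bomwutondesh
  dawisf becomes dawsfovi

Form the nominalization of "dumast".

fupnemf and dawisf both end in -f yet inflect differently (fupnemfish, dawsfovi), so the final letter is not what conditions the rule; the second-to-last letter is.
"dumast" has second-to-last letter 's'. The stems whose second-to-last letter is 's' (vorosisw → vorosswovi, dawisf → dawsfovi, rolotosn → rolotsnovi) delete the last vowel and add -ovi.
The other patterns: stems whose second-to-last letter is 'm' add -ish; stems whose second-to-last letter is 'n' add -esh; stems whose second-to-last letter is 'h' or 't' add the prefix ha-.
So dumast → dumstovi.

dumstovi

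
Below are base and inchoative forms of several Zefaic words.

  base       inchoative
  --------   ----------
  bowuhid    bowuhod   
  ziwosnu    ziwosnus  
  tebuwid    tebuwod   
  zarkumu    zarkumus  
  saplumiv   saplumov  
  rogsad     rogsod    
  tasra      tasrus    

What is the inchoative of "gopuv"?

"gopuv" ends in a consonant. The stems ending in a consonant (bowuhid → bowuhod, rogsad → rogsod, tebuwid → tebuwod) change the last vowel to 'o'.
The other pattern: stems ending in a vowel drop the final letter and add -us.
So gopuv → gopov.

gopov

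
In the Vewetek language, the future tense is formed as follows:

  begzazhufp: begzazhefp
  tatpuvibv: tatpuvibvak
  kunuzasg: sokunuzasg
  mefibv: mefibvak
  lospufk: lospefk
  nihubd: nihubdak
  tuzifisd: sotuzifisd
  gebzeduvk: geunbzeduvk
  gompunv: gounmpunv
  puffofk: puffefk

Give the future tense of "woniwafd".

woniwefd

tuzifisd and nihubd both end in -d yet inflect differently (sotuzifisd, nihubdak), so the final letter is not what conditions the rule; the second-to-last letter is.
"woniwafd" has second-to-last letter 'f'. The stems whose second-to-last letter is 'f' (begzazhufp → begzazhefp, puffofk → puffefk, lospufk → lospefk) change the last vowel to 'e'.
The other patterns: stems whose second-to-last letter is 's' add the prefix so-; stems whose second-to-last letter is 'b' add -ak; stems whose second-to-last letter is 'n' or 'v' insert -un- after the first vowel.
So woniwafd → woniwefd.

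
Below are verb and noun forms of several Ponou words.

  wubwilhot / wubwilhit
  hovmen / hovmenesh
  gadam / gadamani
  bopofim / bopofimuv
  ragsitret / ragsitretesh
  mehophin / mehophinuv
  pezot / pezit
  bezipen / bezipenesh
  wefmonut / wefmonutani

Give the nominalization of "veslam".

veslamani

mehophin and hovmen both end in -n yet inflect differently (mehophinuv, hovmenesh), so the final letter is not what conditions the rule; the last vowel is.
"veslam" has last vowel 'a'. The one such stem in the data (gadam → gadamani) adds -ani, so the same rule applies.
So veslam → veslamani.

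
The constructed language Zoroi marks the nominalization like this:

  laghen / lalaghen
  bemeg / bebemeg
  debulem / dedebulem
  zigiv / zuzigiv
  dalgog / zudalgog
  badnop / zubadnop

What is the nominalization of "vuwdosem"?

vuvuwdosem

bemeg and dalgog both end in -g yet inflect differently (bebemeg, zudalgog), so the final letter is not what conditions the rule; the last vowel is.
"vuwdosem" has last vowel 'e'. The stems whose last vowel is 'e' (laghen → lalaghen, bemeg → bebemeg, debulem → dedebulem) repeat the first consonant+vowel as a prefix.
The other pattern: stems whose last vowel is 'i' or 'o' add the prefix zu-.
So vuwdosem → vuvuwdosem.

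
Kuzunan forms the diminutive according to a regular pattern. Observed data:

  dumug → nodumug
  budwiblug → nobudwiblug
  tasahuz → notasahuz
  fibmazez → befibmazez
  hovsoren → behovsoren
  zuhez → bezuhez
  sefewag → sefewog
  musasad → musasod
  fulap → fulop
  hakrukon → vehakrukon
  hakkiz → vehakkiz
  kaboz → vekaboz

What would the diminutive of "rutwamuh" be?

norutwamuh

tasahuz and fibmazez both end in -z yet inflect differently (notasahuz, befibmazez), so the final letter is not what conditions the rule; the last vowel is.
"rutwamuh" has last vowel 'u'. The stems whose last vowel is 'u' (dumug → nodumug, budwiblug → nobudwiblug, tasahuz → notasahuz) add the prefix no-.
So rutwamuh → norutwamuh.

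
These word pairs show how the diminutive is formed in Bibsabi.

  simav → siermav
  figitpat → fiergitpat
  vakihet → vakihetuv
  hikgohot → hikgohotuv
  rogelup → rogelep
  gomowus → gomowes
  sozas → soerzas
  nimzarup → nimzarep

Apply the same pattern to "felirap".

gomowus and sozas both end in -s yet inflect differently (gomowes, soerzas), so the final letter is not what conditions the rule; the last vowel is.
"felirap" has last vowel 'a'. The stems whose last vowel is 'a' (figitpat → fiergitpat, simav → siermav, sozas → soerzas) insert -er- after the first vowel.
So felirap → feerlirap.

feerlirap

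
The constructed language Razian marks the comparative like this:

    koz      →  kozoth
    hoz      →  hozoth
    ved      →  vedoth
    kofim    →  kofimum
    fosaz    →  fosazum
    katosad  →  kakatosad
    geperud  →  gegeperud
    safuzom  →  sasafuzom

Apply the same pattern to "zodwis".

"zodwis" has 2 vowels. The stems with 2 vowels (kofim → kofimum, fosaz → fosazum) add -um.
The other patterns: stems with 1 vowel add -oth; stems with 3 vowels repeat the first consonant+vowel as a prefix.
So zodwis → zodwisum.

zodwisum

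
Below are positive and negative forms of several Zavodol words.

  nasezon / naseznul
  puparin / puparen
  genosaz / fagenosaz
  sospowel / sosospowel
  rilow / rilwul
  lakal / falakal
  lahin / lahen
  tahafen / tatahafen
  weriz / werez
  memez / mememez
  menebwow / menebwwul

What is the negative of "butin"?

puparin and nasezon both end in -n yet inflect differently (puparen, naseznul), so the final letter is not what conditions the rule; the last vowel is.
"butin" has last vowel 'i'. The stems whose last vowel is 'i' (weriz → werez, puparin → puparen, lahin → lahen) change the last vowel to 'e'.
So butin → buten.

buten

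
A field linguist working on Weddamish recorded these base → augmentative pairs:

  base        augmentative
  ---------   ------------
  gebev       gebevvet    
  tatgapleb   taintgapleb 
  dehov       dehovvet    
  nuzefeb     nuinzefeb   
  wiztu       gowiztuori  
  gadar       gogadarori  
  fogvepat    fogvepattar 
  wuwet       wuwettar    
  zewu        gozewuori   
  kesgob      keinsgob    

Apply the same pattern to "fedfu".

"fedfu" ends in -u. The stems ending in -u (zewu → gozewuori, wiztu → gowiztuori) add go- … -ori around the stem.
The other patterns: stems ending in -v double the final consonant and add -et; stems ending in -b insert -in- after the first vowel; stems ending in -t double the final consonant and add -ar.
So fedfu → gofedfuori.

gofedfuori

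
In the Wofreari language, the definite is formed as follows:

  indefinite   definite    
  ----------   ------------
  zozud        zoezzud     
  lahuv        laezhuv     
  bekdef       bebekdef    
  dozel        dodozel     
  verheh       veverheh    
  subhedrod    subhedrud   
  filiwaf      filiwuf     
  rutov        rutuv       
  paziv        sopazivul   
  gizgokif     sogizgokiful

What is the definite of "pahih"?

sopahihul

zozud and subhedrod both end in -d yet inflect differently (zoezzud, subhedrud), so the final letter is not what conditions the rule; the last vowel is.
"pahih" has last vowel 'i'. The stems whose last vowel is 'i' (paziv → sopazivul, gizgokif → sogizgokiful) add so- … -ul around the stem.
The other patterns: stems whose last vowel is 'u' insert -ez- after the first vowel; stems whose last vowel is 'e' repeat the first consonant+vowel as a prefix; stems whose last vowel is 'a' or 'o' change the last vowel to 'u'.
So pahih → sopahihul.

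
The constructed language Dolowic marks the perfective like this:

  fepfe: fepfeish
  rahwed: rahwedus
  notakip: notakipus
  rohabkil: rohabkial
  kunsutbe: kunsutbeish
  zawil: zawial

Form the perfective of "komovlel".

kunsutbe and rahwed both have last vowel 'e' yet inflect differently (kunsutbeish, rahwedus), so the last vowel is not what conditions the rule; the final letter is.
"komovlel" ends in -l. The stems ending in -l (zawil → zawial, rohabkil → rohabkial) drop the final letter and add -al.
The other patterns: stems ending in -e add -ish; stems ending in -d or -p add -us.
So komovlel → komovleal.

komovleal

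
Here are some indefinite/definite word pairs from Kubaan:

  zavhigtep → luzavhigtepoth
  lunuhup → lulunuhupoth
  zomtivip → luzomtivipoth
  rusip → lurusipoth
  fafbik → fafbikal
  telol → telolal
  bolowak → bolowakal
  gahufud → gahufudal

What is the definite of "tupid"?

tupidal

zomtivip and fafbik both have last vowel 'i' yet inflect differently (luzomtivipoth, fafbikal), so the last vowel is not what conditions the rule; the final letter is.
"tupid" ends in -d. The one such stem in the data (gahufud → gahufudal) adds -al, so the same rule applies.
So tupid → tupidal.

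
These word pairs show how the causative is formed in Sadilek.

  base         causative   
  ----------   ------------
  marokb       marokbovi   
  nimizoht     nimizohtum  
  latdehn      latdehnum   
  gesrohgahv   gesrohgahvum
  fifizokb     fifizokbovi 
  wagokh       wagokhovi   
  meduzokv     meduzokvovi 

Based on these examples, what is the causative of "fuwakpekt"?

fuwakpektovi

"fuwakpekt" has second-to-last letter 'k'. The stems whose second-to-last letter is 'k' (fifizokb → fifizokbovi, marokb → marokbovi, wagokh → wagokhovi) add -ovi.
The other pattern: stems whose second-to-last letter is 'h' add -um.
So fuwakpekt → fuwakpektovi.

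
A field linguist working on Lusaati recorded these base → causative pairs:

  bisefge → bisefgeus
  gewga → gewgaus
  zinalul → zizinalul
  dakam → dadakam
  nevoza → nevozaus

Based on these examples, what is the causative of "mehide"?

mehideus

"mehide" ends in a vowel. The stems ending in a vowel (gewga → gewgaus, nevoza → nevozaus, bisefge → bisefgeus) add -us.
So mehide → mehideus.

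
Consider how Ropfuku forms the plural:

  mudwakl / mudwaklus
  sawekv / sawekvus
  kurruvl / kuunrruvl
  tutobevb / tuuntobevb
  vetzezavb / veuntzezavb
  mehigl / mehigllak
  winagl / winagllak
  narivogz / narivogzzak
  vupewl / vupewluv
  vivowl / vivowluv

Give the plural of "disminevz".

mudwakl and kurruvl both end in -l yet inflect differently (mudwaklus, kuunrruvl), so the final letter is not what conditions the rule; the second-to-last letter is.
"disminevz" has second-to-last letter 'v'. The stems whose second-to-last letter is 'v' (kurruvl → kuunrruvl, tutobevb → tuuntobevb, vetzezavb → veuntzezavb) insert -un- after the first vowel.
So disminevz → diunsminevz.

diunsminevz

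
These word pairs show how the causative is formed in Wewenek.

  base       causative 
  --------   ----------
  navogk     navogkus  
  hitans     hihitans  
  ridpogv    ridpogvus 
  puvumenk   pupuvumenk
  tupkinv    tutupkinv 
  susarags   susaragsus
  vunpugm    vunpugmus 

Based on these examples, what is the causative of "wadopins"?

ridpogv and tupkinv both end in -v yet inflect differently (ridpogvus, tutupkinv), so the final letter is not what conditions the rule; the second-to-last letter is.
"wadopins" has second-to-last letter 'n'. The stems whose second-to-last letter is 'n' (tupkinv → tutupkinv, hitans → hihitans, puvumenk → pupuvumenk) repeat the first consonant+vowel as a prefix.
So wadopins → wawadopins.

wawadopins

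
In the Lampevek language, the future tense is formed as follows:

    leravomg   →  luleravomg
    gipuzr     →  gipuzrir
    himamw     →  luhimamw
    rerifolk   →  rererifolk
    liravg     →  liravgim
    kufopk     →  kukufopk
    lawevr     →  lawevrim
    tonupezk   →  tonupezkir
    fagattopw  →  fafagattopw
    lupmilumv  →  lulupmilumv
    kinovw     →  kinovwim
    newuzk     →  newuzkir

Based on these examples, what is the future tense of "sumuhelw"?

"sumuhelw" has second-to-last letter 'l'. The one such stem in the data (rerifolk → rererifolk) repeats the first consonant+vowel as a prefix (as do kufopk, fagattopw), so the same rule applies.
The other patterns: stems whose second-to-last letter is 'v' add -im; stems whose second-to-last letter is 'z' add -ir; stems whose second-to-last letter is 'm' add the prefix lu-.
So sumuhelw → susumuhelw.

susumuhelw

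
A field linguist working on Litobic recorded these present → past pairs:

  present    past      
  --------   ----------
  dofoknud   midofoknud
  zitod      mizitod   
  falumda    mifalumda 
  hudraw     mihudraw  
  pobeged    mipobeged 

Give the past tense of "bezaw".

mibezaw

Every pair shown (dofoknud → midofoknud, zitod → mizitod, falumda → mifalumda, …) follows the same rule: add the prefix mi-.
So bezaw → mibezaw.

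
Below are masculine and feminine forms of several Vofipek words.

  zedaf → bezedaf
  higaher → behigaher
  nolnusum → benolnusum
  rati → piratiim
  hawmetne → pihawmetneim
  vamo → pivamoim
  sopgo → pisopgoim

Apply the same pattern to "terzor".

higaher and hawmetne both have last vowel 'e' yet inflect differently (behigaher, pihawmetneim), so the last vowel is not what conditions the rule; whether the stem ends in a vowel or a consonant is.
"terzor" ends in a consonant. The stems ending in a consonant (zedaf → bezedaf, higaher → behigaher, nolnusum → benolnusum) add the prefix be-.
So terzor → beterzor.

beterzor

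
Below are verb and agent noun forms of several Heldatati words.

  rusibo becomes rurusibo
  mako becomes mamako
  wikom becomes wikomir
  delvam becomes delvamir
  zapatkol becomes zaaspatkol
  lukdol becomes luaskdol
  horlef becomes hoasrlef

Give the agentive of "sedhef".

"sedhef" ends in -f. The one such stem in the data (horlef → hoasrlef) inserts -as- after the first vowel (as do zapatkol, lukdol), so the same rule applies.
The other patterns: stems ending in -o repeat the first consonant+vowel as a prefix; stems ending in -m add -ir.
So sedhef → seasdhef.

seasdhef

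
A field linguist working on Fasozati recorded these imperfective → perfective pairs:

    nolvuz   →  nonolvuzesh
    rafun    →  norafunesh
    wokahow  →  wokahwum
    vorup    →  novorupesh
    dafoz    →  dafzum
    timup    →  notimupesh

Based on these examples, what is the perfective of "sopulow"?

"sopulow" has last vowel 'o'. The stems whose last vowel is 'o' (wokahow → wokahwum, dafoz → dafzum) delete the last vowel and add -um.
So sopulow → sopulwum.

sopulwum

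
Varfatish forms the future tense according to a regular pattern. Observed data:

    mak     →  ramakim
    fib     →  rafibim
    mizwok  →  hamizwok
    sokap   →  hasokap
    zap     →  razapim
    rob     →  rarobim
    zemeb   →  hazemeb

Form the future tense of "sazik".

hasazik

fib and zemeb both end in -b yet inflect differently (rafibim, hazemeb), so the final letter is not what conditions the rule; the number of vowels is.
"sazik" has 2 vowels. The stems with 2 vowels (zemeb → hazemeb, mizwok → hamizwok, sokap → hasokap) add the prefix ha-.
The other pattern: stems with 1 vowel add ra- … -im around the stem.
So sazik → hasazik.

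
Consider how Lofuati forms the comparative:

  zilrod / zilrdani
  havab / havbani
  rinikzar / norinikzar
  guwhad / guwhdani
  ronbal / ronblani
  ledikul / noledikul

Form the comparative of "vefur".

vefrani

ronbal and ledikul both end in -l yet inflect differently (ronblani, noledikul), so the final letter is not what conditions the rule; the number of vowels is.
"vefur" has 2 vowels. The stems with 2 vowels (guwhad → guwhdani, zilrod → zilrdani, havab → havbani) delete the last vowel and add -ani.
The other pattern: stems with 3 vowels add the prefix no-.
So vefur → vefrani.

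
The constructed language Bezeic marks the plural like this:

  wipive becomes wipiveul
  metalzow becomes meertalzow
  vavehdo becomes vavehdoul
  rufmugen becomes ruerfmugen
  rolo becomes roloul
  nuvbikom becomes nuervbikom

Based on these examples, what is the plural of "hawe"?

haweul

nuvbikom and rolo both have last vowel 'o' yet inflect differently (nuervbikom, roloul), so the last vowel is not what conditions the rule; whether the stem ends in a vowel or a consonant is.
"hawe" ends in a vowel. The stems ending in a vowel (rolo → roloul, vavehdo → vavehdoul, wipive → wipiveul) add -ul.
So hawe → haweul.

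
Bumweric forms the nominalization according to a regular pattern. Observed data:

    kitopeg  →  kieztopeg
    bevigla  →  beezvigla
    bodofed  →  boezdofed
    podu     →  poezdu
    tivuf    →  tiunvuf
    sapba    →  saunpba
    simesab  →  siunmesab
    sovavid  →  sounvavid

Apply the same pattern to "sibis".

"sibis" begins with s-. The stems beginning with s- (simesab → siunmesab, sovavid → sounvavid, sapba → saunpba) insert -un- after the first vowel.
The other pattern: stems beginning with b-, k- or p- insert -ez- after the first vowel.
So sibis → siunbis.

siunbis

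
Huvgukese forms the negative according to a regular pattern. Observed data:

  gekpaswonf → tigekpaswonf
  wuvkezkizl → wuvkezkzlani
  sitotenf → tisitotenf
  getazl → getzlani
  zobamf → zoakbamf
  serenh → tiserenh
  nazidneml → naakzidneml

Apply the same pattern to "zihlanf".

tizihlanf

nazidneml and getazl both end in -l yet inflect differently (naakzidneml, getzlani), so the final letter is not what conditions the rule; the second-to-last letter is.
"zihlanf" has second-to-last letter 'n'. The stems whose second-to-last letter is 'n' (serenh → tiserenh, gekpaswonf → tigekpaswonf, sitotenf → tisitotenf) add the prefix ti-.
The other patterns: stems whose second-to-last letter is 'm' insert -ak- after the first vowel; stems whose second-to-last letter is 'z' delete the last vowel and add -ani.
So zihlanf → tizihlanf.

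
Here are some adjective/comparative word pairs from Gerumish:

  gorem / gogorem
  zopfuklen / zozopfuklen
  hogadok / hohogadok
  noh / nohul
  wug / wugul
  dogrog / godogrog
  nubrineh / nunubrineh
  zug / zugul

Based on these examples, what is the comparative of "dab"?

wug and dogrog both end in -g yet inflect differently (wugul, godogrog), so the final letter is not what conditions the rule; the number of vowels is.
"dab" has 1 vowel. The stems with 1 vowel (wug → wugul, zug → zugul, noh → nohul) add -ul.
The other patterns: stems with 2 vowels add the prefix go-; stems with 3 vowels repeat the first consonant+vowel as a prefix.
So dab → dabul.

dabul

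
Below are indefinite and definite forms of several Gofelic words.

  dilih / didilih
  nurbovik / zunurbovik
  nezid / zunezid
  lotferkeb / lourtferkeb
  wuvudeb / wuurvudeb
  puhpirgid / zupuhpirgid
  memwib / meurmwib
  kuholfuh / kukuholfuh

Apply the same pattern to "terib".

"terib" ends in -b. The stems ending in -b (lotferkeb → lourtferkeb, wuvudeb → wuurvudeb, memwib → meurmwib) insert -ur- after the first vowel.
So terib → teurrib.

teurrib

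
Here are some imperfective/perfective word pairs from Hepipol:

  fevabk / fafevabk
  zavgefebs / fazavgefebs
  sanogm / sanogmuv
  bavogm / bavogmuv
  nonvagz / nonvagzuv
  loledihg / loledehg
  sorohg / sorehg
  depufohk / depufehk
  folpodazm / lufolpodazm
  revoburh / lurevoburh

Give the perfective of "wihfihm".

wihfehm

"wihfihm" has second-to-last letter 'h'. The stems whose second-to-last letter is 'h' (loledihg → loledehg, sorohg → sorehg, depufohk → depufehk) change the last vowel to 'e'.
The other patterns: stems whose second-to-last letter is 'b' add the prefix fa-; stems whose second-to-last letter is 'g' add -uv; stems whose second-to-last letter is 'r' or 'z' add the prefix lu-.
So wihfihm → wihfehm.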